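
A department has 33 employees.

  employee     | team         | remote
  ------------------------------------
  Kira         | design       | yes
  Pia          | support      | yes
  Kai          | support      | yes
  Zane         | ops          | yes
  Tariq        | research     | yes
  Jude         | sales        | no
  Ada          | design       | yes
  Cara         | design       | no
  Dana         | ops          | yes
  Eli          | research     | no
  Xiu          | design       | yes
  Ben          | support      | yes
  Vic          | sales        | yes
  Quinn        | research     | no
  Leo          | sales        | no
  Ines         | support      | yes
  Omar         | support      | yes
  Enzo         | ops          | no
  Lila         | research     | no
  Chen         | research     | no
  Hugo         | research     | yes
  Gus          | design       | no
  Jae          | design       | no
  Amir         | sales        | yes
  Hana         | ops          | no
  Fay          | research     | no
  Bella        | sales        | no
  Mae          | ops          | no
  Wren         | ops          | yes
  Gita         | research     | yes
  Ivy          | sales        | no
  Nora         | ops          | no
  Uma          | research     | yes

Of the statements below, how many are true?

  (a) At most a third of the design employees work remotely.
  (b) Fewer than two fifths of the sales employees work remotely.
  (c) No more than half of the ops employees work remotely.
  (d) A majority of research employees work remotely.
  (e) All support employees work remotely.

(a) design: |A| = 6, |A ∩ B| = 3; needs |A ∩ B| / |A| ≤ 1/3 — false.
(b) sales: |A| = 6, |A ∩ B| = 2; needs |A ∩ B| / |A| < 2/5 — true.
(c) ops: |A| = 7, |A ∩ B| = 3; needs |A ∩ B| ≤ |A ∖ B| — true.
(d) research: |A| = 9, |A ∩ B| = 4; needs |A ∩ B| > |A ∖ B| — false.
(e) support: |A| = 5, |A ∩ B| = 5; needs A ⊆ B, i.e. every element of A is in B (|A ∖ B| = 0) — true.

3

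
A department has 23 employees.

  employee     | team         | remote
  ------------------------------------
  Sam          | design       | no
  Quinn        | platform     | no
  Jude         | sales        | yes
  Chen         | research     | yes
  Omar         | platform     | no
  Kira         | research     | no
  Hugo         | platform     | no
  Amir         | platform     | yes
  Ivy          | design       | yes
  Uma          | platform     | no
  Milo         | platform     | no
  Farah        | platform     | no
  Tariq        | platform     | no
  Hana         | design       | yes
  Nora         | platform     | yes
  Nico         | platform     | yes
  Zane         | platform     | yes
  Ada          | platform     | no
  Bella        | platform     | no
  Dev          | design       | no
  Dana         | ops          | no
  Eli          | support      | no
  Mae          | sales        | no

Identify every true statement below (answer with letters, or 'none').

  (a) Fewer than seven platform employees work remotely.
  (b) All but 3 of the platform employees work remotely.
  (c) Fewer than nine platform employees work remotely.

|A| = 13, |A ∩ B| = 4, |A ∖ B| = 9.
(a) |A ∩ B| < 7: holds.
(b) |A ∖ B| = 3: fails.
(c) |A ∩ B| < 9: holds.

(a), (c)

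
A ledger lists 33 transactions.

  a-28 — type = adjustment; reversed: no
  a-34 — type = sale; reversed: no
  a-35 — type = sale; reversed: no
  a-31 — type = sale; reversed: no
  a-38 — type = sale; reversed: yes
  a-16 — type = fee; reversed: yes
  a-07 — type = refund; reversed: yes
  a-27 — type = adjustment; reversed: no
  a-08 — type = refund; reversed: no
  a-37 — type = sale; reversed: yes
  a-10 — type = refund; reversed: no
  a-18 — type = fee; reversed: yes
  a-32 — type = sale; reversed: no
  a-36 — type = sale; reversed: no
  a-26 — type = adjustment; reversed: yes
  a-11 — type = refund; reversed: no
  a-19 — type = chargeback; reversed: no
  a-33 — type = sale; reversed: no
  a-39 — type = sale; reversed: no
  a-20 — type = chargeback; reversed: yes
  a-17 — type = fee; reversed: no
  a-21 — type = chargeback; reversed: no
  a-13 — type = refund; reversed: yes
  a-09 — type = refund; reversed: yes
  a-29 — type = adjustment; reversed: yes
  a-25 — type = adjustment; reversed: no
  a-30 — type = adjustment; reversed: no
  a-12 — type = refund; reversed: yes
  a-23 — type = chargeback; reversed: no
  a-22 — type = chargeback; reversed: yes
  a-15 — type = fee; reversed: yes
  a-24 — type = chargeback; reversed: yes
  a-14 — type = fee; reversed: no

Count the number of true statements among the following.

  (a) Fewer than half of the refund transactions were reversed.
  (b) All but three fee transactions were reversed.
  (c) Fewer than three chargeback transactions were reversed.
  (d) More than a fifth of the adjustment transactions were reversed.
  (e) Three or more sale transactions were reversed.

1

(a) refund: |A| = 7, |A ∩ B| = 4; needs |A ∩ B| < |A ∖ B| — false.
(b) fee: |A| = 5, |A ∩ B| = 3; needs |A ∖ B| = 3 — false.
(c) chargeback: |A| = 6, |A ∩ B| = 3; needs |A ∩ B| < 3 — false.
(d) adjustment: |A| = 6, |A ∩ B| = 2; needs |A ∩ B| / |A| > 1/5 — true.
(e) sale: |A| = 9, |A ∩ B| = 2; needs |A ∩ B| ≥ 3 — false.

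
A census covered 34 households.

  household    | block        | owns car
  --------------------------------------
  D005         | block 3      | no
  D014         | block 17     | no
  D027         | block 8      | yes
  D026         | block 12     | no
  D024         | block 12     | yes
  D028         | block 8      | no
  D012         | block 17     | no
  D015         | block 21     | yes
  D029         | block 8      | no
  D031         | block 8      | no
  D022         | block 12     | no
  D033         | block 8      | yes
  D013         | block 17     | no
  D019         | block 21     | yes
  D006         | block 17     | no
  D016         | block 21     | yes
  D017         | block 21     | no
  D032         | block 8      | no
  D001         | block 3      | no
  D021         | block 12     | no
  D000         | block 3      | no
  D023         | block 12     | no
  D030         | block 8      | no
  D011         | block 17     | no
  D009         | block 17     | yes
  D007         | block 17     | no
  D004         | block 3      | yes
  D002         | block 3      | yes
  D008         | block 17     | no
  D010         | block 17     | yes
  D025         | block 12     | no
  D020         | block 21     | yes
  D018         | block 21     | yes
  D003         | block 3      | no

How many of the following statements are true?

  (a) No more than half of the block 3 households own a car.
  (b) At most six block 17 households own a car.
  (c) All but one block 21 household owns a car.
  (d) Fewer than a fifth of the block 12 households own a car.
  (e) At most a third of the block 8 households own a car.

(a) block 3: |A| = 6, |A ∩ B| = 2; needs |A ∩ B| ≤ |A ∖ B| — true.
(b) block 17: |A| = 9, |A ∩ B| = 2; needs |A ∩ B| ≤ 6 — true.
(c) block 21: |A| = 6, |A ∩ B| = 5; needs |A ∖ B| = 1 — true.
(d) block 12: |A| = 6, |A ∩ B| = 1; needs |A ∩ B| / |A| < 1/5 — true.
(e) block 8: |A| = 7, |A ∩ B| = 2; needs |A ∩ B| / |A| ≤ 1/3 — true.

5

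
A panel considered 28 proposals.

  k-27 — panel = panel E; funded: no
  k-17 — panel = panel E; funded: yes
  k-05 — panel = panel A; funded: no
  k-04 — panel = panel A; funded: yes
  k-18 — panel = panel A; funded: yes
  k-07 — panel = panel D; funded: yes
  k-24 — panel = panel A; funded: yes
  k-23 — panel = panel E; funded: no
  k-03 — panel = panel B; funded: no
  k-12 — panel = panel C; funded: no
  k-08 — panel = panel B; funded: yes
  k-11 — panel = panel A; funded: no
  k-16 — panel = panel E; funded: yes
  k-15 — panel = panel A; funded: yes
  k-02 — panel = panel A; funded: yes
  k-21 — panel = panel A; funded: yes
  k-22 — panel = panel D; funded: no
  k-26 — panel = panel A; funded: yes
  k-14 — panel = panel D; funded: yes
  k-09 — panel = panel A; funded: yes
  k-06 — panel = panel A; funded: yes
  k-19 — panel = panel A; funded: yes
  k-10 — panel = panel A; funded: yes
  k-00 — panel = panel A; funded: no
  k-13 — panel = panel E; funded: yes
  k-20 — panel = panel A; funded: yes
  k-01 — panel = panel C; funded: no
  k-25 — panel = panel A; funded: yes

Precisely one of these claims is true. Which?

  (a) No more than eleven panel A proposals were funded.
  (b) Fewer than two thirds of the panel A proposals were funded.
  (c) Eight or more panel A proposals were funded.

(c)

|A| = 16, |A ∩ B| = 13, |A ∖ B| = 3.
(a) requires |A ∩ B| ≤ 11: false.
(b) requires |A ∩ B| / |A| < 2/3: false.
(c) requires |A ∩ B| ≥ 8: true.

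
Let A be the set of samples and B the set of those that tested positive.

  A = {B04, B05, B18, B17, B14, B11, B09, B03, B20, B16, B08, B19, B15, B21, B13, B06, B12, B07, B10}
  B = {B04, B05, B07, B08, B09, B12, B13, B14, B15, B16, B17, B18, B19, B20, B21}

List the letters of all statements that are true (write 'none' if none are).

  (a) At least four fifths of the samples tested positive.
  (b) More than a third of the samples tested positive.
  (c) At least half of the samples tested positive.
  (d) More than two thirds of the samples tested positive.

|A| = 19, |A ∩ B| = 15, |A ∖ B| = 4.
(a) |A ∩ B| / |A| ≥ 4/5: fails.
(b) |A ∩ B| / |A| > 1/3: holds.
(c) |A ∩ B| ≥ |A ∖ B|: holds.
(d) |A ∩ B| / |A| > 2/3: holds.

(b), (c), (d)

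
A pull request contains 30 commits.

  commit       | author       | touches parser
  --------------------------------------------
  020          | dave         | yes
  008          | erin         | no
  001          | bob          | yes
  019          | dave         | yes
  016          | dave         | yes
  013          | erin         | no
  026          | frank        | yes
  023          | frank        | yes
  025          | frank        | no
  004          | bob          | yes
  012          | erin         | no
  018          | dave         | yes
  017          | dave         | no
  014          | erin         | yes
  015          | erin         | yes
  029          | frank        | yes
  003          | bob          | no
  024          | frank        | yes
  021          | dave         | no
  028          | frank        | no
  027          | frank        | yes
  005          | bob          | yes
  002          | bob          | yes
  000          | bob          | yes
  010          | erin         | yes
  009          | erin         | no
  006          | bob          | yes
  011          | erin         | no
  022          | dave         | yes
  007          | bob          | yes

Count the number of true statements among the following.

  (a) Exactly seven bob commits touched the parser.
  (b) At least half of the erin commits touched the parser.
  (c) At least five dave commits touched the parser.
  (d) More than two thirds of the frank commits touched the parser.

(a) bob: |A| = 8, |A ∩ B| = 7; needs |A ∩ B| = 7 — true.
(b) erin: |A| = 8, |A ∩ B| = 3; needs |A ∩ B| ≥ |A ∖ B| — false.
(c) dave: |A| = 7, |A ∩ B| = 5; needs |A ∩ B| ≥ 5 — true.
(d) frank: |A| = 7, |A ∩ B| = 5; needs |A ∩ B| / |A| > 2/3 — true.

3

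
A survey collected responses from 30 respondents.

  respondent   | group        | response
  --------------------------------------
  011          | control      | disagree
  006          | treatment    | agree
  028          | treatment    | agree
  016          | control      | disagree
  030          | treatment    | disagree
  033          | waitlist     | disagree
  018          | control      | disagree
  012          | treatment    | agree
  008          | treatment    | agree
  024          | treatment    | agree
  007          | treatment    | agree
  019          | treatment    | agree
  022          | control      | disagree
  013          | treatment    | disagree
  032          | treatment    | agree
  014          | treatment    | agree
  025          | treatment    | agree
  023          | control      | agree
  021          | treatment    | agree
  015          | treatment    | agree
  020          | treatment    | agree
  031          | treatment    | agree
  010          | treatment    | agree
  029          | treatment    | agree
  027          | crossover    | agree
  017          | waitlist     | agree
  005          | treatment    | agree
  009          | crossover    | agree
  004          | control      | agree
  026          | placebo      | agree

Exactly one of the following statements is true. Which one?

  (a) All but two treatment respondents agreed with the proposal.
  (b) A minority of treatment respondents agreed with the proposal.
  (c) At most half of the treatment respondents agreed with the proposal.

(a)

|A| = 19, |A ∩ B| = 17, |A ∖ B| = 2.
(a) requires |A ∖ B| = 2: true.
(b) requires |A ∩ B| < |A ∖ B|: false.
(c) requires |A ∩ B| ≤ |A ∖ B|: false.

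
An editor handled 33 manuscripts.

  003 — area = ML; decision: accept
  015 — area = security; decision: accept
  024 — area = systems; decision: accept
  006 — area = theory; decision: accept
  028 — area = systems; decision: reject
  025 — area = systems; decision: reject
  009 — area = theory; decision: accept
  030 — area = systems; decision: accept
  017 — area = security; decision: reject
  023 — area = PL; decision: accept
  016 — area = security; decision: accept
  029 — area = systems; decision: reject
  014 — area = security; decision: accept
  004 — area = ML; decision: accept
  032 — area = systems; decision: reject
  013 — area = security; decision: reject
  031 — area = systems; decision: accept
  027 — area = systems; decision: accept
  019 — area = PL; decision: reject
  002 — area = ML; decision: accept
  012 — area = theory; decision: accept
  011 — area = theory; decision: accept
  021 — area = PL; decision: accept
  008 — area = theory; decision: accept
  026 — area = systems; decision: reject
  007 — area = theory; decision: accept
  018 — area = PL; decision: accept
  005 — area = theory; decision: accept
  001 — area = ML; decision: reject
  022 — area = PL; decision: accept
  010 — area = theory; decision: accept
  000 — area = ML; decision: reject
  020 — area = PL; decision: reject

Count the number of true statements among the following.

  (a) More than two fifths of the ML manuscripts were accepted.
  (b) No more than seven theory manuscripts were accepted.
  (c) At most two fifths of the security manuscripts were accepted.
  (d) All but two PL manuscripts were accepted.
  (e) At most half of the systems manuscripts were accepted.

(a) ML: |A| = 5, |A ∩ B| = 3; needs |A ∩ B| / |A| > 2/5 — true.
(b) theory: |A| = 8, |A ∩ B| = 8; needs |A ∩ B| ≤ 7 — false.
(c) security: |A| = 5, |A ∩ B| = 3; needs |A ∩ B| / |A| ≤ 2/5 — false.
(d) PL: |A| = 6, |A ∩ B| = 4; needs |A ∖ B| = 2 — true.
(e) systems: |A| = 9, |A ∩ B| = 4; needs |A ∩ B| ≤ |A ∖ B| — true.

3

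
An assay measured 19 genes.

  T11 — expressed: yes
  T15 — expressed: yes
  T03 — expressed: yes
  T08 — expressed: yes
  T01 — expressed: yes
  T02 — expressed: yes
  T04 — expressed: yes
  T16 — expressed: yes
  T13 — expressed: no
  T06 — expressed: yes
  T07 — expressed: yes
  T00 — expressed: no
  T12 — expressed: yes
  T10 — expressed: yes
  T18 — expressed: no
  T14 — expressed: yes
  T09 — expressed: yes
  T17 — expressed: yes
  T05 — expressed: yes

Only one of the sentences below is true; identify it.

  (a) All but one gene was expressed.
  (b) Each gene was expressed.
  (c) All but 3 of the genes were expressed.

(c)

|A| = 19, |A ∩ B| = 16, |A ∖ B| = 3.
(a) requires |A ∖ B| = 1: false.
(b) requires A ⊆ B, i.e. every element of A is in B (|A ∖ B| = 0): false.
(c) requires |A ∖ B| = 3: true.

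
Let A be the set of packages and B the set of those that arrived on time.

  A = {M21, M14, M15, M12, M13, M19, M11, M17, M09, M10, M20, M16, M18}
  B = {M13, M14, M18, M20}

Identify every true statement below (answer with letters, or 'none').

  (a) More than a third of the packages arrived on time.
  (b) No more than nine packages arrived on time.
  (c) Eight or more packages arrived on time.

(b)

|A| = 13, |A ∩ B| = 4, |A ∖ B| = 9.
(a) |A ∩ B| / |A| > 1/3: fails.
(b) |A ∩ B| ≤ 9: holds.
(c) |A ∩ B| ≥ 8: fails.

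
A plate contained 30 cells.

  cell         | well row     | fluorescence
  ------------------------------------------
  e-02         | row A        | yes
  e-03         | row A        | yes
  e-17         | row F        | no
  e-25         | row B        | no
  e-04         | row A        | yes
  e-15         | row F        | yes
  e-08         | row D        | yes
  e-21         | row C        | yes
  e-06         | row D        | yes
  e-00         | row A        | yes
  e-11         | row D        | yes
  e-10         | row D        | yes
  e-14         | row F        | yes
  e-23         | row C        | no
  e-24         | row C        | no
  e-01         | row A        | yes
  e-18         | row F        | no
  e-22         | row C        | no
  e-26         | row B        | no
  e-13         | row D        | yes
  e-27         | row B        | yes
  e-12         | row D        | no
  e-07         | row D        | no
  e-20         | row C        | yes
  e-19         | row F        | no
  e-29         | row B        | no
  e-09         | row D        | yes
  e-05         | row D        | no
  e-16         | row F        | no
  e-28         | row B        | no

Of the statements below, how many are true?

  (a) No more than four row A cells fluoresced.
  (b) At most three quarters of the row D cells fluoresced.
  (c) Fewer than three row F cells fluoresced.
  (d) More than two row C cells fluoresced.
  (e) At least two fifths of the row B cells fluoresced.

2

(a) row A: |A| = 5, |A ∩ B| = 5; needs |A ∩ B| ≤ 4 — false.
(b) row D: |A| = 9, |A ∩ B| = 6; needs |A ∩ B| / |A| ≤ 3/4 — true.
(c) row F: |A| = 6, |A ∩ B| = 2; needs |A ∩ B| < 3 — true.
(d) row C: |A| = 5, |A ∩ B| = 2; needs |A ∩ B| > 2 — false.
(e) row B: |A| = 5, |A ∩ B| = 1; needs |A ∩ B| / |A| ≥ 2/5 — false.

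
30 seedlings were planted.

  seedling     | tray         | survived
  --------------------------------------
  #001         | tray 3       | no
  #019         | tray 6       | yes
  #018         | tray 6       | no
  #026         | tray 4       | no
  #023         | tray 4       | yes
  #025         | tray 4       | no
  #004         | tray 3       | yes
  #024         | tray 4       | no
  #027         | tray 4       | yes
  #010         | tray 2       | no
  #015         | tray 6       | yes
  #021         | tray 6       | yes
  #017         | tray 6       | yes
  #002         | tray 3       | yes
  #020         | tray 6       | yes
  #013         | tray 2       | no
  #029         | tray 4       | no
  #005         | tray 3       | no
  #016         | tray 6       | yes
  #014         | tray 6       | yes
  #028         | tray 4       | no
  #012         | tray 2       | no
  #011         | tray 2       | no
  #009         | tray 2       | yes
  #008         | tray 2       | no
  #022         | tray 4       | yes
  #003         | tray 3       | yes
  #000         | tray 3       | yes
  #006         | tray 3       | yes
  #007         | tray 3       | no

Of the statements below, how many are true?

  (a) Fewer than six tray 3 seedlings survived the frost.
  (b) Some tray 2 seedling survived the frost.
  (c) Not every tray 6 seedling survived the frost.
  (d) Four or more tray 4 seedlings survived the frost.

3

(a) tray 3: |A| = 8, |A ∩ B| = 5; needs |A ∩ B| < 6 — true.
(b) tray 2: |A| = 6, |A ∩ B| = 1; needs A ∩ B ≠ ∅ (|A ∩ B| ≥ 1) — true.
(c) tray 6: |A| = 8, |A ∩ B| = 7; needs A ⊄ B (|A ∖ B| ≥ 1) — true.
(d) tray 4: |A| = 8, |A ∩ B| = 3; needs |A ∩ B| ≥ 4 — false.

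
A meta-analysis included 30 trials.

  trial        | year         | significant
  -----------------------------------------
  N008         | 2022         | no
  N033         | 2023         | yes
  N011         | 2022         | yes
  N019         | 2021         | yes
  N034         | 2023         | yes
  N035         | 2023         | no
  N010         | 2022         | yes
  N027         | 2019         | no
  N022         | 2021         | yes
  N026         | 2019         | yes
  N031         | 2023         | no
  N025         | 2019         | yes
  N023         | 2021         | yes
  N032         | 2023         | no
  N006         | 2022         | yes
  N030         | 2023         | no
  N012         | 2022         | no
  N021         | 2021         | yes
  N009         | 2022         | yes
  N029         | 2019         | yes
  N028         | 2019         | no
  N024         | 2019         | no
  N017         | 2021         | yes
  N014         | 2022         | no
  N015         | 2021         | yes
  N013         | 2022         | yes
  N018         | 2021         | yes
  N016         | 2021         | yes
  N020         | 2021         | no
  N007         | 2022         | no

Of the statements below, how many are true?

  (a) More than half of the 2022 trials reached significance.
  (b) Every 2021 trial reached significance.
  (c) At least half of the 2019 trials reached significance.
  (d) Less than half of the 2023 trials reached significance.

3

(a) 2022: |A| = 9, |A ∩ B| = 5; needs |A ∩ B| > |A ∖ B| — true.
(b) 2021: |A| = 9, |A ∩ B| = 8; needs A ⊆ B, i.e. every element of A is in B (|A ∖ B| = 0) — false.
(c) 2019: |A| = 6, |A ∩ B| = 3; needs |A ∩ B| ≥ |A ∖ B| — true.
(d) 2023: |A| = 6, |A ∩ B| = 2; needs |A ∩ B| < |A ∖ B| — true.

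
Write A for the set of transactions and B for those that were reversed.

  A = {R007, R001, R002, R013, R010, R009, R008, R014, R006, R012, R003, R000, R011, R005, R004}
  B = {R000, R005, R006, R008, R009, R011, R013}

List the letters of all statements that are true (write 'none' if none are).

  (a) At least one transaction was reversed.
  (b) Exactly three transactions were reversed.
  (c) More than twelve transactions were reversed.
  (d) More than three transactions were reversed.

(a), (d)

|A| = 15, |A ∩ B| = 7, |A ∖ B| = 8.
(a) A ∩ B ≠ ∅ (|A ∩ B| ≥ 1): holds.
(b) |A ∩ B| = 3: fails.
(c) |A ∩ B| > 12: fails.
(d) |A ∩ B| > 3: holds.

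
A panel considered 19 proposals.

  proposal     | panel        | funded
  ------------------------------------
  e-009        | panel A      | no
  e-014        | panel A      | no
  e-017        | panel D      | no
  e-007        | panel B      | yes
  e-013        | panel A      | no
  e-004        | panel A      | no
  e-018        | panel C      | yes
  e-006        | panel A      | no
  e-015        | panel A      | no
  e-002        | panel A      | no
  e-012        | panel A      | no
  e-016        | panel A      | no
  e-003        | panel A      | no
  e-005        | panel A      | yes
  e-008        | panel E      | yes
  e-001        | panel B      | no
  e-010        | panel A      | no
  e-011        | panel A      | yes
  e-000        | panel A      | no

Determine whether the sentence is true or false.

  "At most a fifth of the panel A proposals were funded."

Truth condition: |A ∩ B| / |A| ≤ 1/5.
A (the restrictor) = {e-009, e-014, e-013, e-004, e-006, e-015, e-002, e-012, e-016, e-003, e-005, e-010, e-011, e-000}, |A| = 14.
A ∩ B = {e-005, e-011}, so |A ∩ B| = 2.
A ∖ B = {e-009, e-014, e-013, e-004, e-006, e-015, e-002, e-012, e-016, e-003, e-010, e-000}, so |A ∖ B| = 12.
|A ∩ B|/|A| = 2/14, so the statement is true.

True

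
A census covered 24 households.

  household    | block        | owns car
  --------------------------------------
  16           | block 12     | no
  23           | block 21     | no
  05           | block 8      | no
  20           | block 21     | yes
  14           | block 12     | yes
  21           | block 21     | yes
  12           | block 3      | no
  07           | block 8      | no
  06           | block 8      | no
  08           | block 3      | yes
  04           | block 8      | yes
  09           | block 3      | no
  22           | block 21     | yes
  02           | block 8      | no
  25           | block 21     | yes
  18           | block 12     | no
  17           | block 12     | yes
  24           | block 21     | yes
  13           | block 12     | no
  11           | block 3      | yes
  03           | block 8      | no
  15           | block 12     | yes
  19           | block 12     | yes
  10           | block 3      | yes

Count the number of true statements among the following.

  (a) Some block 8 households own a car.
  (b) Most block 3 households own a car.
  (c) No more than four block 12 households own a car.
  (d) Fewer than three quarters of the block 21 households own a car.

3

(a) block 8: |A| = 6, |A ∩ B| = 1; needs A ∩ B ≠ ∅ (|A ∩ B| ≥ 1) — true.
(b) block 3: |A| = 5, |A ∩ B| = 3; needs |A ∩ B| > |A ∖ B| — true.
(c) block 12: |A| = 7, |A ∩ B| = 4; needs |A ∩ B| ≤ 4 — true.
(d) block 21: |A| = 6, |A ∩ B| = 5; needs |A ∩ B| / |A| < 3/4 — false.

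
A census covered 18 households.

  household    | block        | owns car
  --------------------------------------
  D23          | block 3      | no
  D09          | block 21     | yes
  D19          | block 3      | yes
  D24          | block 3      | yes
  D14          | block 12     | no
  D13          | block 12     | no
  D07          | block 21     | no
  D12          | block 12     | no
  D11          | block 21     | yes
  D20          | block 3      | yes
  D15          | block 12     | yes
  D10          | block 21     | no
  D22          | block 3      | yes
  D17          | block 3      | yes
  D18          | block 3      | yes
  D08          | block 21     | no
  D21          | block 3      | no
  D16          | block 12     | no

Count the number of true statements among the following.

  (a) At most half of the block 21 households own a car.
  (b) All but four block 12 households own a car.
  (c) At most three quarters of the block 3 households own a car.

3

(a) block 21: |A| = 5, |A ∩ B| = 2; needs |A ∩ B| ≤ |A ∖ B| — true.
(b) block 12: |A| = 5, |A ∩ B| = 1; needs |A ∖ B| = 4 — true.
(c) block 3: |A| = 8, |A ∩ B| = 6; needs |A ∩ B| / |A| ≤ 3/4 — true.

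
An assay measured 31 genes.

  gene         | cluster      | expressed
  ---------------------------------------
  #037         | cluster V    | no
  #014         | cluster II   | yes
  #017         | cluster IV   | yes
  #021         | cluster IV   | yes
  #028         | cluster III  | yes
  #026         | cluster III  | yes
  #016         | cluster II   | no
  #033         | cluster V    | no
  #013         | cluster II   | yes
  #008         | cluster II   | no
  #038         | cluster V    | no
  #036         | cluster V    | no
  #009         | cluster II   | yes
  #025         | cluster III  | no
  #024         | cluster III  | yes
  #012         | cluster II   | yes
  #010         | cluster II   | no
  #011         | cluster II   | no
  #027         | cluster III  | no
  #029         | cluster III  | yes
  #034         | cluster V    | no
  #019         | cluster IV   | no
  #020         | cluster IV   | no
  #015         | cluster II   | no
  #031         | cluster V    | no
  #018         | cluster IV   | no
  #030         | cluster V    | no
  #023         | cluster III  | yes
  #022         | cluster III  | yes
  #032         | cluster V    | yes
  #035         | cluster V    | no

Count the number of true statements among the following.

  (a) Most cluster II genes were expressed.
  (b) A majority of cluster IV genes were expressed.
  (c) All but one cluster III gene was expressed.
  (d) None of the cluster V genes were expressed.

0

(a) cluster II: |A| = 9, |A ∩ B| = 4; needs |A ∩ B| > |A ∖ B| — false.
(b) cluster IV: |A| = 5, |A ∩ B| = 2; needs |A ∩ B| > |A ∖ B| — false.
(c) cluster III: |A| = 8, |A ∩ B| = 6; needs |A ∖ B| = 1 — false.
(d) cluster V: |A| = 9, |A ∩ B| = 1; needs A ∩ B = ∅ (|A ∩ B| = 0) — false.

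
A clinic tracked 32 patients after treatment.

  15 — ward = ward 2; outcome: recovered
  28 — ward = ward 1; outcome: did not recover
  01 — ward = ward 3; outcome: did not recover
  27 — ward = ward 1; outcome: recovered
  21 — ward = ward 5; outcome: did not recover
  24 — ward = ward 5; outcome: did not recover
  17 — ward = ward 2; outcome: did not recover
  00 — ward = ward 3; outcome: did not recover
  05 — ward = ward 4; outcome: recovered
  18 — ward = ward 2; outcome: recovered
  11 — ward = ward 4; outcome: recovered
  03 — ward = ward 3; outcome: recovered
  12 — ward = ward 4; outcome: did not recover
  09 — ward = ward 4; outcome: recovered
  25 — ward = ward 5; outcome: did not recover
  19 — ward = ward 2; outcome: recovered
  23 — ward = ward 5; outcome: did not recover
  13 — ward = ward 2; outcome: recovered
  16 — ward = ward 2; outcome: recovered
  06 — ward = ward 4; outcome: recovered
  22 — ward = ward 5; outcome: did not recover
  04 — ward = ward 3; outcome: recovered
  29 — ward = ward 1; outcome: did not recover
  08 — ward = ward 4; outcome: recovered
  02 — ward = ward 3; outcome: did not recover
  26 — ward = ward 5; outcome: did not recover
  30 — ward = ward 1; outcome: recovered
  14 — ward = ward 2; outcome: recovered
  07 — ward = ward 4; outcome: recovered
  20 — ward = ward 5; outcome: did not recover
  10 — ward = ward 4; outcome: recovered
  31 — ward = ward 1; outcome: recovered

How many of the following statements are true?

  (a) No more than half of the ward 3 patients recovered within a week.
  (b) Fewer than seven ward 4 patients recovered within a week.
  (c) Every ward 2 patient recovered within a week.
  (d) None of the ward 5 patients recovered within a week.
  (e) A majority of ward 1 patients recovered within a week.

(a) ward 3: |A| = 5, |A ∩ B| = 2; needs |A ∩ B| ≤ |A ∖ B| — true.
(b) ward 4: |A| = 8, |A ∩ B| = 7; needs |A ∩ B| < 7 — false.
(c) ward 2: |A| = 7, |A ∩ B| = 6; needs A ⊆ B, i.e. every element of A is in B (|A ∖ B| = 0) — false.
(d) ward 5: |A| = 7, |A ∩ B| = 0; needs A ∩ B = ∅ (|A ∩ B| = 0) — true.
(e) ward 1: |A| = 5, |A ∩ B| = 3; needs |A ∩ B| > |A ∖ B| — true.

3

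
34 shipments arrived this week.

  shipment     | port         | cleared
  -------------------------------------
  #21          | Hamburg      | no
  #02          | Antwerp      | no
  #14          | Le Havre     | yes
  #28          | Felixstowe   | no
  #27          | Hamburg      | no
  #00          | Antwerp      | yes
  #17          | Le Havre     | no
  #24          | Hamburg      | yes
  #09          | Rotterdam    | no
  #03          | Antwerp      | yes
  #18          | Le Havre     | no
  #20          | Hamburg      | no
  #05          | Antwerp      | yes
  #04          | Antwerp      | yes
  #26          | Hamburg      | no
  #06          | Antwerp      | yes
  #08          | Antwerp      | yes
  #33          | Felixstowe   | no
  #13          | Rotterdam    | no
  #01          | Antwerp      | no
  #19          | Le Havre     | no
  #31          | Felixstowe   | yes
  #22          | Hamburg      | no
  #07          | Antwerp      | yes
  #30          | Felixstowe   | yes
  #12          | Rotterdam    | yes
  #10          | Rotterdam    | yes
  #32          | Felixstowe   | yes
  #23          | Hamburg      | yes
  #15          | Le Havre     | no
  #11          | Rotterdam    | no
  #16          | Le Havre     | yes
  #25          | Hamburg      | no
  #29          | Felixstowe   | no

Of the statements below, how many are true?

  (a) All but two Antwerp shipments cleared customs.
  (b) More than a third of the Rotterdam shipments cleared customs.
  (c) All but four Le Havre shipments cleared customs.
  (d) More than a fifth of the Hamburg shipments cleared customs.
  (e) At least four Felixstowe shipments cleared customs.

(a) Antwerp: |A| = 9, |A ∩ B| = 7; needs |A ∖ B| = 2 — true.
(b) Rotterdam: |A| = 5, |A ∩ B| = 2; needs |A ∩ B| / |A| > 1/3 — true.
(c) Le Havre: |A| = 6, |A ∩ B| = 2; needs |A ∖ B| = 4 — true.
(d) Hamburg: |A| = 8, |A ∩ B| = 2; needs |A ∩ B| / |A| > 1/5 — true.
(e) Felixstowe: |A| = 6, |A ∩ B| = 3; needs |A ∩ B| ≥ 4 — false.

4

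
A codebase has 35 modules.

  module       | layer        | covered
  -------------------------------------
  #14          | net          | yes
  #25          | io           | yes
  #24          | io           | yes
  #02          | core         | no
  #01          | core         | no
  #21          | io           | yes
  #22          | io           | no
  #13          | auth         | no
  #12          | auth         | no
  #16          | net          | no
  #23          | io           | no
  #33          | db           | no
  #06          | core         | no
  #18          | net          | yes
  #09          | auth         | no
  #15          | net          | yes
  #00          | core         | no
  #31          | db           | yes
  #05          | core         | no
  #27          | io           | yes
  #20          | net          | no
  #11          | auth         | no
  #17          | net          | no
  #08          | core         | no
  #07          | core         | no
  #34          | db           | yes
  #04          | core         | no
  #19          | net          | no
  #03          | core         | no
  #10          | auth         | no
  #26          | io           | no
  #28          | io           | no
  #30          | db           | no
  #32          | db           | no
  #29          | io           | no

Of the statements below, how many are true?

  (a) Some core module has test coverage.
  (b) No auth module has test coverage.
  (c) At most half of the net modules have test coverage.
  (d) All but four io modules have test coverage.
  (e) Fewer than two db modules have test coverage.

2

(a) core: |A| = 9, |A ∩ B| = 0; needs A ∩ B ≠ ∅ (|A ∩ B| ≥ 1) — false.
(b) auth: |A| = 5, |A ∩ B| = 0; needs A ∩ B = ∅ (|A ∩ B| = 0) — true.
(c) net: |A| = 7, |A ∩ B| = 3; needs |A ∩ B| ≤ |A ∖ B| — true.
(d) io: |A| = 9, |A ∩ B| = 4; needs |A ∖ B| = 4 — false.
(e) db: |A| = 5, |A ∩ B| = 2; needs |A ∩ B| < 2 — false.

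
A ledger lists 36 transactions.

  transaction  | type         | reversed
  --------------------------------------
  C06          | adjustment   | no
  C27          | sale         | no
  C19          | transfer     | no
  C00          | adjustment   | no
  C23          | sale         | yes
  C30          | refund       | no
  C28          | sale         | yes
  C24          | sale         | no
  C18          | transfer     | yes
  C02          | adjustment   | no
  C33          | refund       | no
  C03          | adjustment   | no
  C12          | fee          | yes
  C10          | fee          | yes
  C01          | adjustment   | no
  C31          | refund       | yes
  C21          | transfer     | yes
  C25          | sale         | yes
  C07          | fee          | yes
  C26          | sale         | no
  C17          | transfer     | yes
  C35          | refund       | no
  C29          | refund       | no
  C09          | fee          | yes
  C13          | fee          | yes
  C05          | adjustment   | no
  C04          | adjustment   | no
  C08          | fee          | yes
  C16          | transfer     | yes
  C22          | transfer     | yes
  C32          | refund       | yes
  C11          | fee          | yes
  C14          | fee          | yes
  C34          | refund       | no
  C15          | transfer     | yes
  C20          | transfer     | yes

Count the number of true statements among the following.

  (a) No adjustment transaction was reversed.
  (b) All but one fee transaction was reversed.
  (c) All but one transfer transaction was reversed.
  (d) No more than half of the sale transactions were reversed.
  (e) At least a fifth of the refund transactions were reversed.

4

(a) adjustment: |A| = 7, |A ∩ B| = 0; needs A ∩ B = ∅ (|A ∩ B| = 0) — true.
(b) fee: |A| = 8, |A ∩ B| = 8; needs |A ∖ B| = 1 — false.
(c) transfer: |A| = 8, |A ∩ B| = 7; needs |A ∖ B| = 1 — true.
(d) sale: |A| = 6, |A ∩ B| = 3; needs |A ∩ B| ≤ |A ∖ B| — true.
(e) refund: |A| = 7, |A ∩ B| = 2; needs |A ∩ B| / |A| ≥ 1/5 — true.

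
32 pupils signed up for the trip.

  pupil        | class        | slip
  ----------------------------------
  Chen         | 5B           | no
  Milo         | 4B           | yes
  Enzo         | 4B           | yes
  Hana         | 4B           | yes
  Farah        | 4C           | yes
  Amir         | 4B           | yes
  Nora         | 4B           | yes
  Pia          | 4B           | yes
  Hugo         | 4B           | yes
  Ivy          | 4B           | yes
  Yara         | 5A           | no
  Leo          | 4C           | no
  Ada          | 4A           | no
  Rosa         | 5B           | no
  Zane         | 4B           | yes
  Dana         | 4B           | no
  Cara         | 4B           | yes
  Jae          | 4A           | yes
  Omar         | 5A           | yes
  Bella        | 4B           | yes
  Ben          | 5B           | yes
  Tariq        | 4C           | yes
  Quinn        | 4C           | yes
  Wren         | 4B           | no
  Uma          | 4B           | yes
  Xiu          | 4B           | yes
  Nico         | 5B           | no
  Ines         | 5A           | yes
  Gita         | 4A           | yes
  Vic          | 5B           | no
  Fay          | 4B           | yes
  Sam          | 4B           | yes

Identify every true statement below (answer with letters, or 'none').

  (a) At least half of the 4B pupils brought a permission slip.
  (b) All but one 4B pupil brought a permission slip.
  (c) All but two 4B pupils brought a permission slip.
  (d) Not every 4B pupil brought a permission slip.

|A| = 17, |A ∩ B| = 15, |A ∖ B| = 2.
(a) |A ∩ B| ≥ |A ∖ B|: holds.
(b) |A ∖ B| = 1: fails.
(c) |A ∖ B| = 2: holds.
(d) A ⊄ B (|A ∖ B| ≥ 1): holds.

(a), (c), (d)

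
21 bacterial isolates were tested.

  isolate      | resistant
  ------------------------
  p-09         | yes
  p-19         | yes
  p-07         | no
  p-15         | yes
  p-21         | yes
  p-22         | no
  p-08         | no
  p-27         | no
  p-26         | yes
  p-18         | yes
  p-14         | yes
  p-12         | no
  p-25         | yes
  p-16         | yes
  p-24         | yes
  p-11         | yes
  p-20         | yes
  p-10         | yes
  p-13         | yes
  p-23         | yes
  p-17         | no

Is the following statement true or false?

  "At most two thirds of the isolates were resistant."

The determiner here denotes the relation: |A ∩ B| / |A| ≤ 2/3.
|A| = 21, |A ∩ B| = 15, |A ∖ B| = 6.
|A ∩ B|/|A| = 15/21, so the statement is false.

False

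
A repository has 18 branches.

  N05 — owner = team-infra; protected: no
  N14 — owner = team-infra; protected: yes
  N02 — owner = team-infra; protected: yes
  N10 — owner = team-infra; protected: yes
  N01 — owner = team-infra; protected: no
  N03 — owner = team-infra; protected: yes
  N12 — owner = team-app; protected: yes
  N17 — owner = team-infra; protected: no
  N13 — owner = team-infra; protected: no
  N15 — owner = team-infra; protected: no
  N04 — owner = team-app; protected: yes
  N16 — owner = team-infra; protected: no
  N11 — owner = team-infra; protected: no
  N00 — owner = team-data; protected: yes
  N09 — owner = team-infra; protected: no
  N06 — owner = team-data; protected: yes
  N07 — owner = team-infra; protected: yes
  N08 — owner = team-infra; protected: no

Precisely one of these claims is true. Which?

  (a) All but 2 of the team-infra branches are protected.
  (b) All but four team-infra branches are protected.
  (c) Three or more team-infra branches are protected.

|A| = 14, |A ∩ B| = 5, |A ∖ B| = 9.
(a) requires |A ∖ B| = 2: false.
(b) requires |A ∖ B| = 4: false.
(c) requires |A ∩ B| ≥ 3: true.

(c)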